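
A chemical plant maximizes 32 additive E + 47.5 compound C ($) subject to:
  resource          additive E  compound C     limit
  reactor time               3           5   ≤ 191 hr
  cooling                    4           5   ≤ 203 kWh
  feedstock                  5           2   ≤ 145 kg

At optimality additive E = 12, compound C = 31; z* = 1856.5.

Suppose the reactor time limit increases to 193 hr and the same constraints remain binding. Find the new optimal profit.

1868.5

Binding: reactor time and cooling. Non-binding: feedstock (23 unused).
Slack constraints have shadow price 0 (complementary slackness).
Dual feasibility on the basic columns requires 3·y_reactor time + 4·y_cooling = 32, 5·y_reactor time + 5·y_cooling = 47.5.
→ y_reactor time = 6 and y_cooling = 3.5.
Δz = y_reactor time·Δb = 6 × (2) = 12, so new z* = 1856.5 + 12 = 1868.5.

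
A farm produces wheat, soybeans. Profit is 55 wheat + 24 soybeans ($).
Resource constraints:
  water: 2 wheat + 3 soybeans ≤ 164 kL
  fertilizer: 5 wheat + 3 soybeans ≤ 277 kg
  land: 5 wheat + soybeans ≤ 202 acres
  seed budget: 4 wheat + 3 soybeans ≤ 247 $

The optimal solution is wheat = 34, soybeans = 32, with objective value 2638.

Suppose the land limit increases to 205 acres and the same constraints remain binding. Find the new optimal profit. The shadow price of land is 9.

2665

Δb = 3, so new z* = 2638 + (9)·(3) = 2638 + 27 = 2665.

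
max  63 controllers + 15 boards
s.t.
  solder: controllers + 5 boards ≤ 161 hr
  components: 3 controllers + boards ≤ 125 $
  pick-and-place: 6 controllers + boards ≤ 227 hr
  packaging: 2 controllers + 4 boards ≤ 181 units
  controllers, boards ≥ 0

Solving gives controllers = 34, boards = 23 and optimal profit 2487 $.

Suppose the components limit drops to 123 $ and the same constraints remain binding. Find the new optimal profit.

2469

At the optimum: solder uses 149 of 161 (slack = 12); components uses 125 of 125 (binding); pick-and-place uses 227 of 227 (binding); packaging uses 160 of 181 (slack = 21).
Slack constraints have shadow price 0 (complementary slackness).
From A_Bᵀ y = c: 3·y_components + 6·y_pick-and-place = 63; 1·y_components + 1·y_pick-and-place = 15.
Solving: y_components = 9, y_pick-and-place = 6.
Δz = y_components·Δb = 9 × (-2) = -18, so new z* = 2487 − 18 = 2469.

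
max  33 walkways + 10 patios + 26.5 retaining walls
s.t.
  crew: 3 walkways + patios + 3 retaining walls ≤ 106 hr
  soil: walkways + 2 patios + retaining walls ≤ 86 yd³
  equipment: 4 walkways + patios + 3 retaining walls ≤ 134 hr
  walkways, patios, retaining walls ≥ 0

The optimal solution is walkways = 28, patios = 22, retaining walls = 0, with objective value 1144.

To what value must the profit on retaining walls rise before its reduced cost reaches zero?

30

Check each constraint at x*: crew 106/106 (tight); soil 72/86 (slack 14); equipment 134/134 (tight).
By complementary slackness, y = 0 for the non-binding constraint.
The binding rows give the dual system: 3·y_crew + 4·y_equipment = 33 and 1·y_crew + 1·y_equipment = 10.
This yields shadow prices y_crew = 7, y_equipment = 3.
retaining walls enters the basis when its profit ≥ yᵀa₃ = 7·3 + 3·3 = 30.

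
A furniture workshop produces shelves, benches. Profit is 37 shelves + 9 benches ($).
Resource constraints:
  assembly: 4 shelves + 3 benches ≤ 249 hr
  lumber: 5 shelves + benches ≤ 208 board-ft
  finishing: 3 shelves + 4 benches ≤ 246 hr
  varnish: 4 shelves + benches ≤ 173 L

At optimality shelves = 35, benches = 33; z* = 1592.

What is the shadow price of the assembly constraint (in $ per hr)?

0

Check each constraint at x*: assembly 239/249 (slack 10); lumber 208/208 (tight); finishing 237/246 (slack 9); varnish 173/173 (tight).
By complementary slackness, y = 0 for the non-binding constraints.
The binding rows give the dual system: 5·y_lumber + 4·y_varnish = 37 and 1·y_lumber + 1·y_varnish = 9.
→ y_lumber = 1 and y_varnish = 8.
Shadow price of assembly = 0.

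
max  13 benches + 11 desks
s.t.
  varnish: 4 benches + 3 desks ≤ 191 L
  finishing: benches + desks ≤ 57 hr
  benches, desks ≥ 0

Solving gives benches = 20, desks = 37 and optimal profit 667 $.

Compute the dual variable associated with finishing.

5

Both varnish and finishing are binding at x*.
Dual feasibility on the basic columns requires 4·y_varnish + 1·y_finishing = 13, 3·y_varnish + 1·y_finishing = 11.
→ y_varnish = 2 and y_finishing = 5.
Shadow price of finishing = 5.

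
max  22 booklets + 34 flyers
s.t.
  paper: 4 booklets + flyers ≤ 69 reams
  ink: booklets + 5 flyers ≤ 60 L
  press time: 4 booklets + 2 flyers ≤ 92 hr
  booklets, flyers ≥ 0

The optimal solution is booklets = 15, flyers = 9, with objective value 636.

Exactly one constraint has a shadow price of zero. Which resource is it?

paper: 69/69 (binding)
ink: 60/60 (binding)
press time: 78/92 (slack 14)
By complementary slackness, a constraint with positive slack has shadow price 0 → press time.

press time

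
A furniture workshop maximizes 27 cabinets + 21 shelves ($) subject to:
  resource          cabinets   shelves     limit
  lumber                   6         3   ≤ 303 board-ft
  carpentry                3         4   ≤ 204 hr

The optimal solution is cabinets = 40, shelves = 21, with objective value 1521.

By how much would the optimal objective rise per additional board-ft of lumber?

3

At the optimum: lumber uses 303 of 303 (binding); carpentry uses 204 of 204 (binding).
Dual feasibility on the basic columns requires 6·y_lumber + 3·y_carpentry = 27, 3·y_lumber + 4·y_carpentry = 21.
This yields shadow prices y_lumber = 3, y_carpentry = 3.
Shadow price of lumber = 3.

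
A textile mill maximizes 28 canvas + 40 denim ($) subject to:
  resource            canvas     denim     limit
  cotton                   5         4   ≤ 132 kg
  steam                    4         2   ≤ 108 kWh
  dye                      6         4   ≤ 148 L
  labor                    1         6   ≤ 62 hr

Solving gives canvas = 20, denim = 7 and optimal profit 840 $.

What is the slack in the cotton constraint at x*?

4

cotton used = 5·20 + 4·7 = 128; slack = 132 − 128 = 4.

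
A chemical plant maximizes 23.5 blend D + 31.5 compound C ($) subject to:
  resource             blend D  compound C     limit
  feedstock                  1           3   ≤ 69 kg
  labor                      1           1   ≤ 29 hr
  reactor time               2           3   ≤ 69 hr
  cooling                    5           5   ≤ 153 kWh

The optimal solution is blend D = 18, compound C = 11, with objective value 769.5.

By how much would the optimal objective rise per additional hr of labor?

Binding: labor and reactor time. Non-binding: feedstock (18 unused), cooling (8 unused).
Since feedstock, cooling are not tight, their duals are 0.
The binding rows give the dual system: 1·y_labor + 2·y_reactor time = 23.5 and 1·y_labor + 3·y_reactor time = 31.5.
Solving: y_labor = 7.5, y_reactor time = 8.
Shadow price of labor = 7.5.

7.5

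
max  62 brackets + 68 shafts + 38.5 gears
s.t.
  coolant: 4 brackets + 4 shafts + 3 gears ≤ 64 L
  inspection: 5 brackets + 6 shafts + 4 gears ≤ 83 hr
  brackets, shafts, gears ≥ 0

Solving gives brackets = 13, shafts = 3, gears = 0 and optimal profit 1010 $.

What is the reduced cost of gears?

Check each constraint at x*: coolant 64/64 (tight); inspection 83/83 (tight).
From A_Bᵀ y = c: 4·y_coolant + 5·y_inspection = 62; 4·y_coolant + 6·y_inspection = 68.
Solving: y_coolant = 8, y_inspection = 6.
Reduced cost of gears: c₃ − yᵀa₃ = 38.5 − (8·3 + 6·4) = 38.5 − 48 = -9.5.

-9.5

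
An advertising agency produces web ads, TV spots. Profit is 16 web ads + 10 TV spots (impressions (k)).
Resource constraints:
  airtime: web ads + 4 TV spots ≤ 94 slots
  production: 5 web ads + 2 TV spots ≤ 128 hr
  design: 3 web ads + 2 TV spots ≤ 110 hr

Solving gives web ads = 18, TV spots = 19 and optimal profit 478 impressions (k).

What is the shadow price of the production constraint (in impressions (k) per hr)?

At the optimum: airtime uses 94 of 94 (binding); production uses 128 of 128 (binding); design uses 92 of 110 (slack = 18).
By complementary slackness, y = 0 for the non-binding constraint.
The binding rows give the dual system: 1·y_airtime + 5·y_production = 16 and 4·y_airtime + 2·y_production = 10.
This yields shadow prices y_airtime = 1, y_production = 3.
Shadow price of production = 3.

3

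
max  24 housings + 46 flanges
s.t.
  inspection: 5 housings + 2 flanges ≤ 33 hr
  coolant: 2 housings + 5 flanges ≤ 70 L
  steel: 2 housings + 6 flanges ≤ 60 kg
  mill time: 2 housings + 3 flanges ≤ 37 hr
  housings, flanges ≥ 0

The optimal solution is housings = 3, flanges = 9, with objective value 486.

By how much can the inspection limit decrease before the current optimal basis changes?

13

Binding constraints: inspection, steel. The basis is B = [[5,2],[2,6]] with det 26.
Per unit decrease in inspection, x* moves by d = (-0.2308, 0.0769).
The basis stays optimal until housings reaches 0; allowable decrease = 13 hr.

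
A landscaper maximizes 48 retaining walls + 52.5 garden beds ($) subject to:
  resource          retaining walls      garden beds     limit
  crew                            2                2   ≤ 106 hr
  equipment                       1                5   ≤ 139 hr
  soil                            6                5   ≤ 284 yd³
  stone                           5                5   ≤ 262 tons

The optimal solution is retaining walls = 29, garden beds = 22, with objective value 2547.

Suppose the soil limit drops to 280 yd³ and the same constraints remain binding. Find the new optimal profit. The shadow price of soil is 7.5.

2517

Δb = -4, so new z* = 2547 + (7.5)·(-4) = 2547 − 30 = 2517.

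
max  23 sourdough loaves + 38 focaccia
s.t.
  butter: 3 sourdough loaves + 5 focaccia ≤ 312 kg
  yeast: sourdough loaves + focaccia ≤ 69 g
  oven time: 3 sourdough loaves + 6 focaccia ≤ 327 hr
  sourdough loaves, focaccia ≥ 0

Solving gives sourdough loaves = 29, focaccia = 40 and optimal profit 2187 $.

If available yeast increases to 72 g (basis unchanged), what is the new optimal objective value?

Check each constraint at x*: butter 287/312 (slack 25); yeast 69/69 (tight); oven time 327/327 (tight).
Slack constraints have shadow price 0 (complementary slackness).
Dual feasibility on the basic columns requires 1·y_yeast + 3·y_oven time = 23, 1·y_yeast + 6·y_oven time = 38.
Solving: y_yeast = 8, y_oven time = 5.
Δz = y_yeast·Δb = 8 × (3) = 24, so new z* = 2187 + 24 = 2211.

2211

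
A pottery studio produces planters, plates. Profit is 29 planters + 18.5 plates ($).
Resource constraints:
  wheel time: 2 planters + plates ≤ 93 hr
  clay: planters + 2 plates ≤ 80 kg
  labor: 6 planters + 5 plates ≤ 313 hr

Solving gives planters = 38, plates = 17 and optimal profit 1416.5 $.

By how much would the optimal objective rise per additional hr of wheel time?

8.5

Check each constraint at x*: wheel time 93/93 (tight); clay 72/80 (slack 8); labor 313/313 (tight).
Slack constraints have shadow price 0 (complementary slackness).
The binding rows give the dual system: 2·y_wheel time + 6·y_labor = 29 and 1·y_wheel time + 5·y_labor = 18.5.
Solving: y_wheel time = 8.5, y_labor = 2.
Shadow price of wheel time = 8.5.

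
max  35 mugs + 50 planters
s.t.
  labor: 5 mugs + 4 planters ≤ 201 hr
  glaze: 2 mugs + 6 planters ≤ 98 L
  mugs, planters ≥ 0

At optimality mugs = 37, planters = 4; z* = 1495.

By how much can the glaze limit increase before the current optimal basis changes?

203.5

Binding constraints: labor, glaze. The basis is B = [[5,4],[2,6]] with det 22.
Per unit increase in glaze, x* moves by d = (-0.1818, 0.2273).
The basis stays optimal until mugs reaches 0; allowable increase = 203.5 L.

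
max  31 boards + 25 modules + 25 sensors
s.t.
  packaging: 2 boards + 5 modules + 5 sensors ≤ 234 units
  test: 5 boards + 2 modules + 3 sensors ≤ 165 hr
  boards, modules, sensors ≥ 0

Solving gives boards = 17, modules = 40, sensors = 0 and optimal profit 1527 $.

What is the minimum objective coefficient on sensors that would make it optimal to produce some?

30

Check each constraint at x*: packaging 234/234 (tight); test 165/165 (tight).
The binding rows give the dual system: 2·y_packaging + 5·y_test = 31 and 5·y_packaging + 2·y_test = 25.
Solving: y_packaging = 3, y_test = 5.
sensors enters the basis when its profit ≥ yᵀa₃ = 3·5 + 5·3 = 30.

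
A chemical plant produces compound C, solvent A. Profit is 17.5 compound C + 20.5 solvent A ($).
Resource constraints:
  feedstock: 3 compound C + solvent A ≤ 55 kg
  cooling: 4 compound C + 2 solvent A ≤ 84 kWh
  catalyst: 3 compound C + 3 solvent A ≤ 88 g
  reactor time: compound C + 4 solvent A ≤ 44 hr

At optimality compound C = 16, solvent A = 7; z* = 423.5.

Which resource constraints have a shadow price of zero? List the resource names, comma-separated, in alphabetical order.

catalyst, cooling

feedstock: 55/55 (binding)
cooling: 78/84 (slack 6)
catalyst: 69/88 (slack 19)
reactor time: 44/44 (binding)
By complementary slackness, a constraint with positive slack has shadow price 0 → catalyst, cooling.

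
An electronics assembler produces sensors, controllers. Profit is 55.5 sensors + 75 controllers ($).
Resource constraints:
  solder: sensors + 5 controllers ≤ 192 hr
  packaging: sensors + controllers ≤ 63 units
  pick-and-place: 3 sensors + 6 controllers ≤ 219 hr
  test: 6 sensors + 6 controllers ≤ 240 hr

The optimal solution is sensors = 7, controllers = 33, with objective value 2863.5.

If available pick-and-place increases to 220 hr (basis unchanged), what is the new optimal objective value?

Check each constraint at x*: solder 172/192 (slack 20); packaging 40/63 (slack 23); pick-and-place 219/219 (tight); test 240/240 (tight).
By complementary slackness, y = 0 for the non-binding constraints.
From A_Bᵀ y = c: 3·y_pick-and-place + 6·y_test = 55.5; 6·y_pick-and-place + 6·y_test = 75.
Solving: y_pick-and-place = 6.5, y_test = 6.
Δz = y_pick-and-place·Δb = 6.5 × (1) = 6.5, so new z* = 2863.5 + 6.5 = 2870.

2870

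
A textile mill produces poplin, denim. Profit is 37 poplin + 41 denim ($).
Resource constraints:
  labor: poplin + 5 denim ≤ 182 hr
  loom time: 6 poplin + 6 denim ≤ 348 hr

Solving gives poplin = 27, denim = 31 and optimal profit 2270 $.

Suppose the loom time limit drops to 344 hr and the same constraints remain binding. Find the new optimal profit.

Both labor and loom time are binding at x*.
From A_Bᵀ y = c: 1·y_labor + 6·y_loom time = 37; 5·y_labor + 6·y_loom time = 41.
This yields shadow prices y_labor = 1, y_loom time = 6.
Δz = y_loom time·Δb = 6 × (-4) = -24, so new z* = 2270 − 24 = 2246.

2246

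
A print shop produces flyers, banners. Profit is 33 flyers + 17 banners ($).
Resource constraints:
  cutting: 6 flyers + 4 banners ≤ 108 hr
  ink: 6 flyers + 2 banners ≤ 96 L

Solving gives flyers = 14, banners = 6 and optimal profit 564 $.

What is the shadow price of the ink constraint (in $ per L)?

2.5

Check each constraint at x*: cutting 108/108 (tight); ink 96/96 (tight).
From A_Bᵀ y = c: 6·y_cutting + 6·y_ink = 33; 4·y_cutting + 2·y_ink = 17.
Solving: y_cutting = 3, y_ink = 2.5.
Shadow price of ink = 2.5.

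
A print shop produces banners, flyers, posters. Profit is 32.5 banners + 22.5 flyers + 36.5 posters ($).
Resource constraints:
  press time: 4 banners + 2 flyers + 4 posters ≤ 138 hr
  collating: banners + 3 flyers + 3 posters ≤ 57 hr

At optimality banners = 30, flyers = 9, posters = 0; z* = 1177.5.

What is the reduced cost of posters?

At the optimum: press time uses 138 of 138 (binding); collating uses 57 of 57 (binding).
Dual feasibility on the basic columns requires 4·y_press time + 1·y_collating = 32.5, 2·y_press time + 3·y_collating = 22.5.
This yields shadow prices y_press time = 7.5, y_collating = 2.5.
Reduced cost of posters: c₃ − yᵀa₃ = 36.5 − (7.5·4 + 2.5·3) = 36.5 − 37.5 = -1.

-1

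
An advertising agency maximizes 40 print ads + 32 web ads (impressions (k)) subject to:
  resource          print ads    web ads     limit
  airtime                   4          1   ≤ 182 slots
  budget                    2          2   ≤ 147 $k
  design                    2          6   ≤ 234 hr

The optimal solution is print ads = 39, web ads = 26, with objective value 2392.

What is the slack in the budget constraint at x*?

budget used = 2·39 + 2·26 = 130; slack = 147 − 130 = 17.

17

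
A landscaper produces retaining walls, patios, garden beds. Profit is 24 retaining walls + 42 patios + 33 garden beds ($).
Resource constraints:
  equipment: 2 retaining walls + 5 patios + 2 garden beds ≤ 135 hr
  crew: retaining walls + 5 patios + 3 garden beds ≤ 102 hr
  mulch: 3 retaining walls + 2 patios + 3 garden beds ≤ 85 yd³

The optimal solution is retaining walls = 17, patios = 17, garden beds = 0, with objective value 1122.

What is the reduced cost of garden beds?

Check each constraint at x*: equipment 119/135 (slack 16); crew 102/102 (tight); mulch 85/85 (tight).
Since equipment is not tight, its dual is 0.
Dual feasibility on the basic columns requires 1·y_crew + 3·y_mulch = 24, 5·y_crew + 2·y_mulch = 42.
→ y_crew = 6 and y_mulch = 6.
Reduced cost of garden beds: c₃ − yᵀa₃ = 33 − (6·3 + 6·3) = 33 − 36 = -3.

-3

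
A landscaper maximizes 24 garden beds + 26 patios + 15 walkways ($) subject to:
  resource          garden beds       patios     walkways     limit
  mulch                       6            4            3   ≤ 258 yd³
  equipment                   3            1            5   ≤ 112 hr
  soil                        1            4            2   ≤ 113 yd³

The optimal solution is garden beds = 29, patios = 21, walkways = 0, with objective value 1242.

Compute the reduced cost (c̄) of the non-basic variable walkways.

Binding: mulch and soil. Non-binding: equipment (4 unused).
Since equipment is not tight, its dual is 0.
From A_Bᵀ y = c: 6·y_mulch + 1·y_soil = 24; 4·y_mulch + 4·y_soil = 26.
Solving: y_mulch = 3.5, y_soil = 3.
Reduced cost of walkways: c₃ − yᵀa₃ = 15 − (3.5·3 + 3·2) = 15 − 16.5 = -1.5.

-1.5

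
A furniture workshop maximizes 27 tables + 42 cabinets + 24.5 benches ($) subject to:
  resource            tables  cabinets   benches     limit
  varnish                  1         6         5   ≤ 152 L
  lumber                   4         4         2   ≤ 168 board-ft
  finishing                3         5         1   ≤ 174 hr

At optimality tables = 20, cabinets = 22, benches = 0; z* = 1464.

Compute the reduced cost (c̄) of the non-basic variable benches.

-2.5

Check each constraint at x*: varnish 152/152 (tight); lumber 168/168 (tight); finishing 170/174 (slack 4).
Slack constraints have shadow price 0 (complementary slackness).
The binding rows give the dual system: 1·y_varnish + 4·y_lumber = 27 and 6·y_varnish + 4·y_lumber = 42.
→ y_varnish = 3 and y_lumber = 6.
Reduced cost of benches: c₃ − yᵀa₃ = 24.5 − (3·5 + 6·2) = 24.5 − 27 = -2.5.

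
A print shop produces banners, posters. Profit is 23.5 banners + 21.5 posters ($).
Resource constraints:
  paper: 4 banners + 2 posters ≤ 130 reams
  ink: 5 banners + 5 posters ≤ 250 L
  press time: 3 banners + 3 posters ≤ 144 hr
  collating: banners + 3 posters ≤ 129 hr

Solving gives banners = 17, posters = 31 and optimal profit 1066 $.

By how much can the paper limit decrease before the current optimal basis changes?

Binding constraints: paper, press time. The basis is B = [[4,2],[3,3]] with det 6.
Per unit decrease in paper, x* moves by d = (-0.5, 0.5).
The basis stays optimal until collating becomes binding; allowable decrease = 19 reams.

19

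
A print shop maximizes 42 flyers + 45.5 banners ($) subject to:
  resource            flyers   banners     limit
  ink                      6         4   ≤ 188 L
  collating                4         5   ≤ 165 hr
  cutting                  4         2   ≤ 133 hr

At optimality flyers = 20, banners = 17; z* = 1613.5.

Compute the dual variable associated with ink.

At the optimum: ink uses 188 of 188 (binding); collating uses 165 of 165 (binding); cutting uses 114 of 133 (slack = 19).
Since cutting is not tight, its dual is 0.
Dual feasibility on the basic columns requires 6·y_ink + 4·y_collating = 42, 4·y_ink + 5·y_collating = 45.5.
→ y_ink = 2 and y_collating = 7.5.
Shadow price of ink = 2.

2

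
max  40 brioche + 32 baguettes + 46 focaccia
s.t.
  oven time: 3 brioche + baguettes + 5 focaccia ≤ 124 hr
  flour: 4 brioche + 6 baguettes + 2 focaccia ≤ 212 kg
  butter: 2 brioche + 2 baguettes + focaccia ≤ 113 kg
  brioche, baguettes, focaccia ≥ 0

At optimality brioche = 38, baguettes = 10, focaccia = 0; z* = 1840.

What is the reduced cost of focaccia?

-2

At the optimum: oven time uses 124 of 124 (binding); flour uses 212 of 212 (binding); butter uses 96 of 113 (slack = 17).
Slack constraints have shadow price 0 (complementary slackness).
Dual feasibility on the basic columns requires 3·y_oven time + 4·y_flour = 40, 1·y_oven time + 6·y_flour = 32.
This yields shadow prices y_oven time = 8, y_flour = 4.
Reduced cost of focaccia: c₃ − yᵀa₃ = 46 − (8·5 + 4·2) = 46 − 48 = -2.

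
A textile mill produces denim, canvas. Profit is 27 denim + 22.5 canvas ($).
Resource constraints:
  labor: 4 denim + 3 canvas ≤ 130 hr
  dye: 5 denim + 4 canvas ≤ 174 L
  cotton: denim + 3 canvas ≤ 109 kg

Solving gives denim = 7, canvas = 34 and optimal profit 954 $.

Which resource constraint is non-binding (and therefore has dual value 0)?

labor: 130/130 (binding)
dye: 171/174 (slack 3)
cotton: 109/109 (binding)
By complementary slackness, a constraint with positive slack has shadow price 0 → dye.

dye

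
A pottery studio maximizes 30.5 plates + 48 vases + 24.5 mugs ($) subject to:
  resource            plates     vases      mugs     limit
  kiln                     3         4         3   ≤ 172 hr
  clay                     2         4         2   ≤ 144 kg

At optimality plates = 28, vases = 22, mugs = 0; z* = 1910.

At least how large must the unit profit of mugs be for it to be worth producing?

Both kiln and clay are binding at x*.
Dual feasibility on the basic columns requires 3·y_kiln + 2·y_clay = 30.5, 4·y_kiln + 4·y_clay = 48.
This yields shadow prices y_kiln = 6.5, y_clay = 5.5.
mugs enters the basis when its profit ≥ yᵀa₃ = 6.5·3 + 5.5·2 = 30.5.

30.5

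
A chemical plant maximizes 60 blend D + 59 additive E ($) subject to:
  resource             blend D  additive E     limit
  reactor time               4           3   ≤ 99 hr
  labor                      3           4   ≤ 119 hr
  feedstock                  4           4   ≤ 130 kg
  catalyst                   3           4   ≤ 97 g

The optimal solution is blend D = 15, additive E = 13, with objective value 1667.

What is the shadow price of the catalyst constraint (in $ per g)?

8

Binding: reactor time and catalyst. Non-binding: labor (22 unused), feedstock (18 unused).
Slack constraints have shadow price 0 (complementary slackness).
The binding rows give the dual system: 4·y_reactor time + 3·y_catalyst = 60 and 3·y_reactor time + 4·y_catalyst = 59.
→ y_reactor time = 9 and y_catalyst = 8.
Shadow price of catalyst = 8.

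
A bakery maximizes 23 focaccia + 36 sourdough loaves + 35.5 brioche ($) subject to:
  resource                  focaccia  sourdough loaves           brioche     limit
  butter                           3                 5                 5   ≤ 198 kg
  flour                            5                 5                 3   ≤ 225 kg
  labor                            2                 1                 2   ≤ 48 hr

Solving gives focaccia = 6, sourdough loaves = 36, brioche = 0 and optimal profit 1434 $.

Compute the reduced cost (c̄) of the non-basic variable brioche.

Check each constraint at x*: butter 198/198 (tight); flour 210/225 (slack 15); labor 48/48 (tight).
Since flour is not tight, its dual is 0.
From A_Bᵀ y = c: 3·y_butter + 2·y_labor = 23; 5·y_butter + 1·y_labor = 36.
→ y_butter = 7 and y_labor = 1.
Reduced cost of brioche: c₃ − yᵀa₃ = 35.5 − (7·5 + 1·2) = 35.5 − 37 = -1.5.

-1.5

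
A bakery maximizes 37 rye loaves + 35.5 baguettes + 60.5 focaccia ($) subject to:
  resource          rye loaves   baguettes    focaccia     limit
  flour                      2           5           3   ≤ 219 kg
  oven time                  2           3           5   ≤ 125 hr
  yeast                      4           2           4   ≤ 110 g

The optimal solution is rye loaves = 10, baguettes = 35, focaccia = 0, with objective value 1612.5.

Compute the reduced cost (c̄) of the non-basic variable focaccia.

-2

At the optimum: flour uses 195 of 219 (slack = 24); oven time uses 125 of 125 (binding); yeast uses 110 of 110 (binding).
Since flour is not tight, its dual is 0.
Dual feasibility on the basic columns requires 2·y_oven time + 4·y_yeast = 37, 3·y_oven time + 2·y_yeast = 35.5.
This yields shadow prices y_oven time = 8.5, y_yeast = 5.
Reduced cost of focaccia: c₃ − yᵀa₃ = 60.5 − (8.5·5 + 5·4) = 60.5 − 62.5 = -2.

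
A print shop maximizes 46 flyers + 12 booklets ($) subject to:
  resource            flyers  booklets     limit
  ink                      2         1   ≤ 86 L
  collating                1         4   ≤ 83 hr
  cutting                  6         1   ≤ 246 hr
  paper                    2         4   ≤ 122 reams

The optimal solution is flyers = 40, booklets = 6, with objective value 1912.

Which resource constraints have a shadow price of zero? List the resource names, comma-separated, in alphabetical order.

ink: 86/86 (binding)
collating: 64/83 (slack 19)
cutting: 246/246 (binding)
paper: 104/122 (slack 18)
By complementary slackness, a constraint with positive slack has shadow price 0 → collating, paper.

collating, paper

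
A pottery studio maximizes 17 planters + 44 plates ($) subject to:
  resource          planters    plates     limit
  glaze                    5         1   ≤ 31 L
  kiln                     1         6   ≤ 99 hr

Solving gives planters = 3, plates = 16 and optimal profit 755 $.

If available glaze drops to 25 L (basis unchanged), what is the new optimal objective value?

743

At the optimum: glaze uses 31 of 31 (binding); kiln uses 99 of 99 (binding).
The binding rows give the dual system: 5·y_glaze + 1·y_kiln = 17 and 1·y_glaze + 6·y_kiln = 44.
Solving: y_glaze = 2, y_kiln = 7.
Δz = y_glaze·Δb = 2 × (-6) = -12, so new z* = 755 − 12 = 743.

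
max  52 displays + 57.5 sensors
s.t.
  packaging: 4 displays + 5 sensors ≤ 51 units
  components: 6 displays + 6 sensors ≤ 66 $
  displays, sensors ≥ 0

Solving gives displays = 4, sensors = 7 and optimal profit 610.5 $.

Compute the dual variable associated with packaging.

5.5

At the optimum: packaging uses 51 of 51 (binding); components uses 66 of 66 (binding).
Dual feasibility on the basic columns requires 4·y_packaging + 6·y_components = 52, 5·y_packaging + 6·y_components = 57.5.
This yields shadow prices y_packaging = 5.5, y_components = 5.
Shadow price of packaging = 5.5.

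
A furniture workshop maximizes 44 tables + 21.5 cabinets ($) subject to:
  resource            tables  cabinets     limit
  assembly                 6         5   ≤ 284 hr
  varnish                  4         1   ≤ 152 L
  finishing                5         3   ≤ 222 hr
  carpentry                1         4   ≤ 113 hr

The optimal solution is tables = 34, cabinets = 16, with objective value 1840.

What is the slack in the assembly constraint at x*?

assembly used = 6·34 + 5·16 = 284; slack = 284 − 284 = 0.

0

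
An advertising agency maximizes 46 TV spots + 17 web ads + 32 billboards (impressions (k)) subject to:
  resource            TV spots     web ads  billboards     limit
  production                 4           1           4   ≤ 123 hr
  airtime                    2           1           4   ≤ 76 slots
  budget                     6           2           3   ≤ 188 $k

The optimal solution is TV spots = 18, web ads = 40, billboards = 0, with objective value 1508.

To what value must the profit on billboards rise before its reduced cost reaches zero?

38

Binding: airtime and budget. Non-binding: production (11 unused).
Slack constraints have shadow price 0 (complementary slackness).
From A_Bᵀ y = c: 2·y_airtime + 6·y_budget = 46; 1·y_airtime + 2·y_budget = 17.
Solving: y_airtime = 5, y_budget = 6.
billboards enters the basis when its profit ≥ yᵀa₃ = 5·4 + 6·3 = 38.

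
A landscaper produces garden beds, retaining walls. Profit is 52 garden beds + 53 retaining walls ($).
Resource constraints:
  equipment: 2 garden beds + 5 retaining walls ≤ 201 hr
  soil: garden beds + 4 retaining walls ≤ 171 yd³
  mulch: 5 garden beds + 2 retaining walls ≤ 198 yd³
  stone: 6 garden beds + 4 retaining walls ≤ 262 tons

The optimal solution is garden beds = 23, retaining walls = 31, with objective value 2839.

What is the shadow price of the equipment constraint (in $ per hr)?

5

Check each constraint at x*: equipment 201/201 (tight); soil 147/171 (slack 24); mulch 177/198 (slack 21); stone 262/262 (tight).
By complementary slackness, y = 0 for the non-binding constraints.
Dual feasibility on the basic columns requires 2·y_equipment + 6·y_stone = 52, 5·y_equipment + 4·y_stone = 53.
Solving: y_equipment = 5, y_stone = 7.
Shadow price of equipment = 5.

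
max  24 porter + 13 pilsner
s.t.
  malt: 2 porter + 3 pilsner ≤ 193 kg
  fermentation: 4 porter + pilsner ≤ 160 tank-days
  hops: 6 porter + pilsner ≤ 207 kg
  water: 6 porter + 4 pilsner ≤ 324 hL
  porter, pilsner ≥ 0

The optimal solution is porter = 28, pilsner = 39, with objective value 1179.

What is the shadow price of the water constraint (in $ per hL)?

3

Binding: hops and water. Non-binding: malt (20 unused), fermentation (9 unused).
Slack constraints have shadow price 0 (complementary slackness).
From A_Bᵀ y = c: 6·y_hops + 6·y_water = 24; 1·y_hops + 4·y_water = 13.
Solving: y_hops = 1, y_water = 3.
Shadow price of water = 3.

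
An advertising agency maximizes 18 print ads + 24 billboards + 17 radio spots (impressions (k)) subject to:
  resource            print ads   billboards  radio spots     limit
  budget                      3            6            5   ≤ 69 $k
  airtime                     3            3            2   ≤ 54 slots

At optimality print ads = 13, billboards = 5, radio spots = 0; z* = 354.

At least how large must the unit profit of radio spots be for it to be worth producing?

Both budget and airtime are binding at x*.
From A_Bᵀ y = c: 3·y_budget + 3·y_airtime = 18; 6·y_budget + 3·y_airtime = 24.
Solving: y_budget = 2, y_airtime = 4.
radio spots enters the basis when its profit ≥ yᵀa₃ = 2·5 + 4·2 = 18.

18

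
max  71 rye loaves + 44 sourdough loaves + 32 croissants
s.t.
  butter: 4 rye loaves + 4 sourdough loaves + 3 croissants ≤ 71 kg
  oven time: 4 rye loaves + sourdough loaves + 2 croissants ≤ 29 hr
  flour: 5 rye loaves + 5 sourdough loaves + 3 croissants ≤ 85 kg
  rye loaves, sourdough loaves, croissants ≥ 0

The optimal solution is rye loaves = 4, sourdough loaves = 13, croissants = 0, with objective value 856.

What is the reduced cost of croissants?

At the optimum: butter uses 68 of 71 (slack = 3); oven time uses 29 of 29 (binding); flour uses 85 of 85 (binding).
Since butter is not tight, its dual is 0.
Dual feasibility on the basic columns requires 4·y_oven time + 5·y_flour = 71, 1·y_oven time + 5·y_flour = 44.
Solving: y_oven time = 9, y_flour = 7.
Reduced cost of croissants: c₃ − yᵀa₃ = 32 − (9·2 + 7·3) = 32 − 39 = -7.

-7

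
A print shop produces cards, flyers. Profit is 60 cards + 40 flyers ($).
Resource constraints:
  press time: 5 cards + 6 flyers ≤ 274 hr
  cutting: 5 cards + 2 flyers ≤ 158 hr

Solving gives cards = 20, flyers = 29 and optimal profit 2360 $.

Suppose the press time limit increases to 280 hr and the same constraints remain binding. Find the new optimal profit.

2384

At the optimum: press time uses 274 of 274 (binding); cutting uses 158 of 158 (binding).
The binding rows give the dual system: 5·y_press time + 5·y_cutting = 60 and 6·y_press time + 2·y_cutting = 40.
This yields shadow prices y_press time = 4, y_cutting = 8.
Δz = y_press time·Δb = 4 × (6) = 24, so new z* = 2360 + 24 = 2384.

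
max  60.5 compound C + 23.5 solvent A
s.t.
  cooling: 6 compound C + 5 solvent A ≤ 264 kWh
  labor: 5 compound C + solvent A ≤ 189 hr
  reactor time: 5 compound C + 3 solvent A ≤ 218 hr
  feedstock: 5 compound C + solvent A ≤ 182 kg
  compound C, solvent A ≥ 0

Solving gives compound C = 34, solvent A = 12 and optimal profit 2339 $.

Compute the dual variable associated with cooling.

3

Binding: cooling and feedstock. Non-binding: labor (7 unused), reactor time (12 unused).
Since labor, reactor time are not tight, their duals are 0.
From A_Bᵀ y = c: 6·y_cooling + 5·y_feedstock = 60.5; 5·y_cooling + 1·y_feedstock = 23.5.
→ y_cooling = 3 and y_feedstock = 8.5.
Shadow price of cooling = 3.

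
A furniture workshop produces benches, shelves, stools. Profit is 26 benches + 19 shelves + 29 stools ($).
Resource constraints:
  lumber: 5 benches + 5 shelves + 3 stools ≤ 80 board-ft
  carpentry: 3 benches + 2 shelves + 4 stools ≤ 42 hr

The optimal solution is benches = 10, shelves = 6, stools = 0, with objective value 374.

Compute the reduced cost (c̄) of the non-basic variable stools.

-2

At the optimum: lumber uses 80 of 80 (binding); carpentry uses 42 of 42 (binding).
The binding rows give the dual system: 5·y_lumber + 3·y_carpentry = 26 and 5·y_lumber + 2·y_carpentry = 19.
→ y_lumber = 1 and y_carpentry = 7.
Reduced cost of stools: c₃ − yᵀa₃ = 29 − (1·3 + 7·4) = 29 − 31 = -2.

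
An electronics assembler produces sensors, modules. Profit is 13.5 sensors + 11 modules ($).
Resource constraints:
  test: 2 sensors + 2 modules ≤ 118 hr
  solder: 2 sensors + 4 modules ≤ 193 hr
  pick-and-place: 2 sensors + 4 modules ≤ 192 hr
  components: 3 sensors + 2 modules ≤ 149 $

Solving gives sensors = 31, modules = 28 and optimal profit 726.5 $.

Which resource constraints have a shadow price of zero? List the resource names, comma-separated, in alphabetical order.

pick-and-place, solder

test: 118/118 (binding)
solder: 174/193 (slack 19)
pick-and-place: 174/192 (slack 18)
components: 149/149 (binding)
By complementary slackness, a constraint with positive slack has shadow price 0 → pick-and-place, solder.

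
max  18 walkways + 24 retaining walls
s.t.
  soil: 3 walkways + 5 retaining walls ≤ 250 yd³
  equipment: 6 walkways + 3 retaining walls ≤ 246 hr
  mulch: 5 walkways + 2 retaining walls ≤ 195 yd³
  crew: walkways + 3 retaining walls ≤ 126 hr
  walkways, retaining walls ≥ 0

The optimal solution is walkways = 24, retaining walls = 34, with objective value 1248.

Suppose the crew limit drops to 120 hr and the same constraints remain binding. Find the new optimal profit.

1212

Check each constraint at x*: soil 242/250 (slack 8); equipment 246/246 (tight); mulch 188/195 (slack 7); crew 126/126 (tight).
By complementary slackness, y = 0 for the non-binding constraints.
From A_Bᵀ y = c: 6·y_equipment + 1·y_crew = 18; 3·y_equipment + 3·y_crew = 24.
→ y_equipment = 2 and y_crew = 6.
Δz = y_crew·Δb = 6 × (-6) = -36, so new z* = 1248 − 36 = 1212.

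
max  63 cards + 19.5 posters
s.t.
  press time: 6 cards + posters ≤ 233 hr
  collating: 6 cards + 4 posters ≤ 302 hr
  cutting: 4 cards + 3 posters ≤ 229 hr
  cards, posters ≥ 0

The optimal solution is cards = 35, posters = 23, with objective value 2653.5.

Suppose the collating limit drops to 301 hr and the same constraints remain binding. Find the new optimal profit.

Binding: press time and collating. Non-binding: cutting (20 unused).
By complementary slackness, y = 0 for the non-binding constraint.
The binding rows give the dual system: 6·y_press time + 6·y_collating = 63 and 1·y_press time + 4·y_collating = 19.5.
→ y_press time = 7.5 and y_collating = 3.
Δz = y_collating·Δb = 3 × (-1) = -3, so new z* = 2653.5 − 3 = 2650.5.

2650.5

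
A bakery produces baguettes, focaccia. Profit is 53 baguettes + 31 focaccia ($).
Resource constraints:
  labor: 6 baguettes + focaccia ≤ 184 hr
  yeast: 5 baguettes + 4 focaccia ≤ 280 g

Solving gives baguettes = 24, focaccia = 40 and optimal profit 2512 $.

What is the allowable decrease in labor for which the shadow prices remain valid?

114

Binding constraints: labor, yeast. The basis is B = [[6,1],[5,4]] with det 19.
Per unit decrease in labor, x* moves by d = (-0.2105, 0.2632).
The basis stays optimal until baguettes reaches 0; allowable decrease = 114 hr.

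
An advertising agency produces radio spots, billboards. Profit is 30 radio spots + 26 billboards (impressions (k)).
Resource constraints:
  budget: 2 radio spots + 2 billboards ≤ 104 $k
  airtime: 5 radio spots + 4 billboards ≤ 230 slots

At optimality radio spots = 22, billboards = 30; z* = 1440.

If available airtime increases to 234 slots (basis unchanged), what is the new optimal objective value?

1456

Check each constraint at x*: budget 104/104 (tight); airtime 230/230 (tight).
Dual feasibility on the basic columns requires 2·y_budget + 5·y_airtime = 30, 2·y_budget + 4·y_airtime = 26.
This yields shadow prices y_budget = 5, y_airtime = 4.
Δz = y_airtime·Δb = 4 × (4) = 16, so new z* = 1440 + 16 = 1456.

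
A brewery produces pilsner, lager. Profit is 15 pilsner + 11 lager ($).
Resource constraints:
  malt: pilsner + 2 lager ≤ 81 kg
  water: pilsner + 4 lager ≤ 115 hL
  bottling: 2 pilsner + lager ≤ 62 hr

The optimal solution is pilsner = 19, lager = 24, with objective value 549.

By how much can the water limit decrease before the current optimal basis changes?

84

Binding constraints: water, bottling. The basis is B = [[1,4],[2,1]] with det -7.
Per unit decrease in water, x* moves by d = (0.1429, -0.2857).
The basis stays optimal until lager reaches 0; allowable decrease = 84 hL.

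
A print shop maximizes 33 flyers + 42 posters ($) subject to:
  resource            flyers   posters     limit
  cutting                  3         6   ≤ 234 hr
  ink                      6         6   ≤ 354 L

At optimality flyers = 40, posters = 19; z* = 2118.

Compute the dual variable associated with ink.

4

Check each constraint at x*: cutting 234/234 (tight); ink 354/354 (tight).
Dual feasibility on the basic columns requires 3·y_cutting + 6·y_ink = 33, 6·y_cutting + 6·y_ink = 42.
Solving: y_cutting = 3, y_ink = 4.
Shadow price of ink = 4.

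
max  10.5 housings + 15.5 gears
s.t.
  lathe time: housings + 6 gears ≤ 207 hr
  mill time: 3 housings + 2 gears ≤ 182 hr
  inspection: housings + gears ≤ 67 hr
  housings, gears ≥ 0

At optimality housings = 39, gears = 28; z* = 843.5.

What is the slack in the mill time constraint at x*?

9

mill time used = 3·39 + 2·28 = 173; slack = 182 − 173 = 9.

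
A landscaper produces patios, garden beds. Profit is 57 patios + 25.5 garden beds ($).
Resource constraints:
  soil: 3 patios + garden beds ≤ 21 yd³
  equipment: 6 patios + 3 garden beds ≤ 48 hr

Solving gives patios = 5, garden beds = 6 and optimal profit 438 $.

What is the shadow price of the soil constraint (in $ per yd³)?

6

At the optimum: soil uses 21 of 21 (binding); equipment uses 48 of 48 (binding).
From A_Bᵀ y = c: 3·y_soil + 6·y_equipment = 57; 1·y_soil + 3·y_equipment = 25.5.
→ y_soil = 6 and y_equipment = 6.5.
Shadow price of soil = 6.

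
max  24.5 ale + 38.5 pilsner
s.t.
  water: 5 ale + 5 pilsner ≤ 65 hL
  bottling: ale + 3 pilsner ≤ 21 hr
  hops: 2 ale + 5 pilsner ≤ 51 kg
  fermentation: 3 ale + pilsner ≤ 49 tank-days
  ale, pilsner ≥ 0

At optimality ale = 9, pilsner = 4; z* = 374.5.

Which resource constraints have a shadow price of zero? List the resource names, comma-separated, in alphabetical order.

water: 65/65 (binding)
bottling: 21/21 (binding)
hops: 38/51 (slack 13)
fermentation: 31/49 (slack 18)
By complementary slackness, a constraint with positive slack has shadow price 0 → fermentation, hops.

fermentation, hops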